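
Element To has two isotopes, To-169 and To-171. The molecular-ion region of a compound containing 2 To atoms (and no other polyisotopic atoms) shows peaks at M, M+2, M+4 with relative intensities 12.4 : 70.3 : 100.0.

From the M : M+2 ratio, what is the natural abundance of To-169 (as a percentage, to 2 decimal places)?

Write p for the To-169 fraction. I(M+2)/I(M) = [C(2,1)·p^1·(1−p)] / p^2 = 2·(1−p)/p = 70.3/12.4 = 5.6694
(1−p)/p = 5.6694/2 = 2.8347  ⇒  p = 1/(1 + 2.8347) = 0.2608
To-169: 26.08%, To-171: 73.92%.

26.08%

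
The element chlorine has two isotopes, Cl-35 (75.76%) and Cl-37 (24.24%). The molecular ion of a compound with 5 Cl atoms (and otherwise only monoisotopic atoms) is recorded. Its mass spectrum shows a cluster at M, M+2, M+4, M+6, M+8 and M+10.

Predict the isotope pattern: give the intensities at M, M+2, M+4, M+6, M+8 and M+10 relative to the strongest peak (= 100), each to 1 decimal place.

Each Cl atom is independently Cl-35 (p = 0.7576) or Cl-37 (q = 0.2424); the cluster is the binomial expansion (p + q)^5.
P(M) = 0.7576^5 = 0.249574
P(M+2) = 5 × 0.7576^4 × 0.2424^1 = 0.399266
P(M+4) = 10 × 0.7576^3 × 0.2424^2 = 0.255497
P(M+6) = 10 × 0.7576^2 × 0.2424^3 = 0.081748
P(M+8) = 5 × 0.7576^1 × 0.2424^4 = 0.013078
P(M+10) = 0.2424^5 = 0.000837
The M+2 peak is largest (0.399266); scaling to 100 gives 62.5 : 100.0 : 64.0 : 20.5 : 3.3 : 0.2.

62.5 : 100.0 : 64.0 : 20.5 : 3.3 : 0.2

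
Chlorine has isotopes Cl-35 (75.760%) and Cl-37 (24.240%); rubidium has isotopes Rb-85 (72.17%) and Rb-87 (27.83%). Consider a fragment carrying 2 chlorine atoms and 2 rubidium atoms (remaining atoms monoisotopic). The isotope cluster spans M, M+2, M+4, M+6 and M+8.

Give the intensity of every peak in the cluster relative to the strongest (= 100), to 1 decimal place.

Chlorine pattern (n=2): 0.57395776 : 0.36728448 : 0.05875776
Rubidium pattern (n=2): 0.52085089 : 0.40169822 : 0.07745089
Convolve the two distributions (both contribute in 2-u steps):
  M: 0.57395776×0.52085089 = 0.298946
  M+2: 0.57395776×0.40169822 + 0.36728448×0.52085089 = 0.421858
  M+4: 0.57395776×0.07745089 + 0.36728448×0.40169822 + 0.05875776×0.52085089 = 0.222595
  M+6: 0.36728448×0.07745089 + 0.05875776×0.40169822 = 0.052049
  M+8: 0.05875776×0.07745089 = 0.004551
Scale to base peak (0.421858) = 100: 70.9 : 100.0 : 52.8 : 12.3 : 1.1

70.9 : 100.0 : 52.8 : 12.3 : 1.1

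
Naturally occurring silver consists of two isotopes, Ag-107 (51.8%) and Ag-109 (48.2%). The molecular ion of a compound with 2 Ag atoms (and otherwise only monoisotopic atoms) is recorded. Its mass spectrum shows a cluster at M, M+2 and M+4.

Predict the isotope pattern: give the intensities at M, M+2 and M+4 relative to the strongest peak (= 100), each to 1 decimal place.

Expanding (0.518 + 0.482)^2:
P(M) = 0.518^2 = 0.268324
P(M+2) = 2 × 0.518^1 × 0.482^1 = 0.499352
P(M+4) = 0.482^2 = 0.232324
The M+2 peak is largest (0.499352); scaling to 100 gives 53.7 : 100.0 : 46.5.

53.7 : 100.0 : 46.5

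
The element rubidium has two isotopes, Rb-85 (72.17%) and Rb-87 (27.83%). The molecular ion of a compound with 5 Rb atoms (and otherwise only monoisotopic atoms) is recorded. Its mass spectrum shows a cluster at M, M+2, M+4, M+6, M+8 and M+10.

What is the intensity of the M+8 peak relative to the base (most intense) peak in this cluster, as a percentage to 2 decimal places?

Term probabilities: M 0.1958, M+2 0.3775, M+4 0.2911, M+6 0.1123, M+8 0.0216, M+10 0.0017. Base peak = M+2.
P(M+2) = C(5,1) × 0.7217^4 × 0.2783^1 = 5 × 0.27128565 × 0.2783 = 0.377494 (base)
P(M+8) = C(5,4) × 0.7217^1 × 0.2783^4 = 5 × 0.7217 × 0.00599864 = 0.021646
Relative intensity = 0.021646 / 0.377494 × 100 = 5.73

5.73%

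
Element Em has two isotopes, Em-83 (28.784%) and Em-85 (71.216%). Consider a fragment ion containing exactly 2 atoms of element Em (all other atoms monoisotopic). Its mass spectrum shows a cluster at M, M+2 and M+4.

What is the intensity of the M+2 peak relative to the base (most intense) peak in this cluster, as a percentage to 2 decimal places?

80.84%

Term probabilities: M 0.0829, M+2 0.4100, M+4 0.5072. Base peak = M+4.
P(M+4) = C(2,2) × 0.28784^0 × 0.71216^2 = 1 × 1.0000 × 0.50717187 = 0.507172 (base)
P(M+2) = C(2,1) × 0.28784^1 × 0.71216^1 = 2 × 0.28784 × 0.71216 = 0.409976
Relative intensity = 0.409976 / 0.507172 × 100 = 80.84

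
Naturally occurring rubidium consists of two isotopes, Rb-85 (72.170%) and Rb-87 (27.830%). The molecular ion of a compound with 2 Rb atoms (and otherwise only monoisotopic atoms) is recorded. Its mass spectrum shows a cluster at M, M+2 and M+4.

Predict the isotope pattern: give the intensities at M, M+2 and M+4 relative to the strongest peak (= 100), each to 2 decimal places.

100.00 : 77.12 : 14.87

The 2 Rb atoms are independent, so intensities follow the terms of (0.72170 + 0.27830)^2.
P(M) = 0.72170^2 = 0.520851
P(M+2) = 2 × 0.72170^1 × 0.27830^1 = 0.401698
P(M+4) = 0.27830^2 = 0.077451
The M peak is largest (0.520851); scaling to 100 gives 100.00 : 77.12 : 14.87.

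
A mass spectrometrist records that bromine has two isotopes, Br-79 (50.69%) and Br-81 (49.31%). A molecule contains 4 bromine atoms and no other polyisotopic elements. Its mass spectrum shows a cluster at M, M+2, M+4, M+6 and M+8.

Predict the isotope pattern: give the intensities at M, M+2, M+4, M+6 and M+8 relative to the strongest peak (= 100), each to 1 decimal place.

The 4 Br atoms are independent, so intensities follow the terms of (0.5069 + 0.4931)^4.
P(M) = 0.5069^4 = 0.066022
P(M+2) = 4 × 0.5069^3 × 0.4931^1 = 0.256899
P(M+4) = 6 × 0.5069^2 × 0.4931^2 = 0.374857
P(M+6) = 4 × 0.5069^1 × 0.4931^3 = 0.243101
P(M+8) = 0.4931^4 = 0.059121
The M+4 peak is largest (0.374857); scaling to 100 gives 17.6 : 68.5 : 100.0 : 64.9 : 15.8.

17.6 : 68.5 : 100.0 : 64.9 : 15.8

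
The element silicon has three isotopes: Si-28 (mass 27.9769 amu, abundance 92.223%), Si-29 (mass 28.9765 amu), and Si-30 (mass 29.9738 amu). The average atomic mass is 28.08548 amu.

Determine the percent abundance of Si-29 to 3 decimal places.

The remaining 7.777% is split between Si-29 (fraction x) and Si-30 (fraction 0.07777 − x).
Substituting: 28.9765x + 29.9738(0.07777 − x) = 2.284343513
(28.9765 − 29.9738)x = -0.046718913  ⇒  x = 0.04685, y = 0.03092
Si-29: 4.685%, Si-30: 3.092%.

4.685%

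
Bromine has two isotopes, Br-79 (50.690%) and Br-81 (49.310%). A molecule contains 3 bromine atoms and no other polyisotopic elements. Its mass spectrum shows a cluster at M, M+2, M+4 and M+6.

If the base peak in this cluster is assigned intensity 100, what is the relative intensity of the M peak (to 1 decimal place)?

34.3

Binomial terms of (0.50690 + 0.49310)^3: M 0.1302, M+2 0.3801, M+4 0.3698, M+6 0.1199 → M+2 is the base peak.
P(M+2) = C(3,1) × 0.50690^2 × 0.49310^1 = 3 × 0.25694761 × 0.4931 = 0.380103 (base)
P(M) = C(3,0) × 0.50690^3 × 0.49310^0 = 1 × 0.13024674 × 1.0000 = 0.130247
Relative intensity = 0.130247 / 0.380103 × 100 = 34.3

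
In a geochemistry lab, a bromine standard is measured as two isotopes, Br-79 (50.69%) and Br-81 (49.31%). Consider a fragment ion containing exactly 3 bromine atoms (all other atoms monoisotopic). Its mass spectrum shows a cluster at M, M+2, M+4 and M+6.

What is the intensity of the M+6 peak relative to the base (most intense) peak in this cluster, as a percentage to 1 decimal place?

Term probabilities: M 0.1302, M+2 0.3801, M+4 0.3698, M+6 0.1199. Base peak = M+2.
P(M+2) = C(3,1) × 0.5069^2 × 0.4931^1 = 3 × 0.25694761 × 0.4931 = 0.380103 (base)
P(M+6) = C(3,3) × 0.5069^0 × 0.4931^3 = 1 × 1.0000 × 0.11989609 = 0.119896
Relative intensity = 0.119896 / 0.380103 × 100 = 31.5

31.5%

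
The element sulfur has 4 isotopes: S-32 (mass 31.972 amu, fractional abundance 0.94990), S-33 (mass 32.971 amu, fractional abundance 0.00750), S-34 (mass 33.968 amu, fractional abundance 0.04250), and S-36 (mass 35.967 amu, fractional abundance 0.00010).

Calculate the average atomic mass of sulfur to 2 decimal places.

32.06 amu

Average mass = Σ (abundance × isotope mass) = 0.94990 × 31.972 + 0.00750 × 32.971 + 0.04250 × 33.968 + 0.00010 × 35.967
= 30.3702 + 0.2473 + 1.4436 + 0.0036 = 32.0647 amu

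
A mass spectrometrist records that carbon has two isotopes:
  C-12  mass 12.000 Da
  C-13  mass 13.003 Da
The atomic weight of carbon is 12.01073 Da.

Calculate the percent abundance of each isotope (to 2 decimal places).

C-12: 98.93%, C-13: 1.07%

Writing the weighted mean with unknown fraction x of C-12:
12.000·x + 13.003·(1 − x) = 12.01073
(12.000 − 13.003)·x = 12.01073 − 13.003
x = -0.99227 / -1.003 = 0.98930 → 98.93% C-12, 1.07% C-13.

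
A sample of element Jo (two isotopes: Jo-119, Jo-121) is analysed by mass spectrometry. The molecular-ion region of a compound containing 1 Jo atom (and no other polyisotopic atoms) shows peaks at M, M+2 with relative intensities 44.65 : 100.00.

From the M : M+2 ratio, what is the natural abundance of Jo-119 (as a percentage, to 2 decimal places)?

If p is the fraction of Jo that is Jo-119, then I(M+2)/I(M) = [C(1,1)·p^0·(1−p)] / p^1 = 1·(1−p)/p = 100.00/44.65 = 2.2396
(1−p)/p = 2.2396/1 = 2.2396  ⇒  p = 1/(1 + 2.2396) = 0.3087
Jo-119: 30.87%, Jo-121: 69.13%.

30.87%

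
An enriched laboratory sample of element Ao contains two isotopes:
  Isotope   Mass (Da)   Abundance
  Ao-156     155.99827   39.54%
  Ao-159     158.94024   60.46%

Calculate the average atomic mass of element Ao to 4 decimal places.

157.7770 Da

Weight each isotope mass by its fractional abundance: 0.3954 × 155.99827 + 0.6046 × 158.94024
= 61.681716 + 96.095269 = 157.776985 Da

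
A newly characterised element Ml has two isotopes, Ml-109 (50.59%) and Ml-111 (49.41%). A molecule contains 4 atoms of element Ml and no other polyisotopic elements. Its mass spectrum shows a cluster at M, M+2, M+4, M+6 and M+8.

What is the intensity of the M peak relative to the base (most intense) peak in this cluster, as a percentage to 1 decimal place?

Binomial terms of (0.5059 + 0.4941)^4: M 0.0655, M+2 0.2559, M+4 0.3749, M+6 0.2441, M+8 0.0596 → M+4 is the base peak.
P(M+4) = C(4,2) × 0.5059^2 × 0.4941^2 = 6 × 0.25593481 × 0.24413481 = 0.374896 (base)
P(M) = C(4,0) × 0.5059^4 × 0.4941^0 = 1 × 0.06550263 × 1.0000 = 0.065503
Relative intensity = 0.065503 / 0.374896 × 100 = 17.5

17.5%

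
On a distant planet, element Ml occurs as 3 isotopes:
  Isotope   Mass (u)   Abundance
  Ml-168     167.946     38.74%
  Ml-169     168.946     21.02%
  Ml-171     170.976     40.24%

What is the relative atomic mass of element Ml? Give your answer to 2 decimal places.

The abundance-weighted mean is 0.3874 × 167.946 + 0.2102 × 168.946 + 0.4024 × 170.976
= 65.0623 + 35.5124 + 68.8007 = 169.3754 u

169.38 u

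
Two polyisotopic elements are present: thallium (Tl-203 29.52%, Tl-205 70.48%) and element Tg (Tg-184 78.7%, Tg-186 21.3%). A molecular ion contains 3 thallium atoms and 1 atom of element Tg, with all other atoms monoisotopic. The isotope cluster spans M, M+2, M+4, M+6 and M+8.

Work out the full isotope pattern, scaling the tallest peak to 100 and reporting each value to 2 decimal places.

5.25 : 39.04 : 100.00 : 95.79 : 19.35

Thallium pattern (n=3): 0.02572463 : 0.18425524 : 0.43991564 : 0.35010449
Element Tg pattern (n=1): 0.7870 : 0.2130
Convolve the two distributions (both contribute in 2-u steps):
  M: 0.02572463×0.7870 = 0.020245
  M+2: 0.02572463×0.2130 + 0.18425524×0.7870 = 0.150488
  M+4: 0.18425524×0.2130 + 0.43991564×0.7870 = 0.385460
  M+6: 0.43991564×0.2130 + 0.35010449×0.7870 = 0.369234
  M+8: 0.35010449×0.2130 = 0.074572
Scale to base peak (0.385460) = 100: 5.25 : 39.04 : 100.00 : 95.79 : 19.35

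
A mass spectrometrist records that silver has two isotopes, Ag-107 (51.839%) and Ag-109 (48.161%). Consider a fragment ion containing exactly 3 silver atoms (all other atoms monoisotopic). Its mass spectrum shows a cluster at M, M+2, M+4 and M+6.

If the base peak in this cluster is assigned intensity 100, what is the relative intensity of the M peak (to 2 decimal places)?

Term probabilities: M 0.1393, M+2 0.3883, M+4 0.3607, M+6 0.1117. Base peak = M+2.
P(M+2) = C(3,1) × 0.51839^2 × 0.48161^1 = 3 × 0.26872819 × 0.48161 = 0.388267 (base)
P(M) = C(3,0) × 0.51839^3 × 0.48161^0 = 1 × 0.13930601 × 1.0000 = 0.139306
Relative intensity = 0.139306 / 0.388267 × 100 = 35.88

35.88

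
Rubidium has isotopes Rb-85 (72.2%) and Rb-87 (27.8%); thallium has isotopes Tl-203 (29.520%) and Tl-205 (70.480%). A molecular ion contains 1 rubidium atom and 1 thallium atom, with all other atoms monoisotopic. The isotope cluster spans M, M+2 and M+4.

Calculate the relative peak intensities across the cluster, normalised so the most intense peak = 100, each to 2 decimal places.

Rubidium pattern (n=1): 0.7220 : 0.2780
Thallium pattern (n=1): 0.2952 : 0.7048
Convolve the two distributions (both contribute in 2-u steps):
  M: 0.7220×0.2952 = 0.213134
  M+2: 0.7220×0.7048 + 0.2780×0.2952 = 0.590931
  M+4: 0.2780×0.7048 = 0.195934
Scale to base peak (0.590931) = 100: 36.07 : 100.00 : 33.16

36.07 : 100.00 : 33.16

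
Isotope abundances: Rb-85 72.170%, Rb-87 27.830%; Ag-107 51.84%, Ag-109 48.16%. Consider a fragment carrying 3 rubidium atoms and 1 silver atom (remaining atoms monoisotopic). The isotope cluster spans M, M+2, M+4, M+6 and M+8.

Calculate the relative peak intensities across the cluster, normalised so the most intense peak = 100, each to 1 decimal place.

Rubidium pattern (n=3): 0.37589809 : 0.43485841 : 0.16768892 : 0.02155458
Silver pattern (n=1): 0.5184 : 0.4816
Convolve the two distributions (both contribute in 2-u steps):
  M: 0.37589809×0.5184 = 0.194866
  M+2: 0.37589809×0.4816 + 0.43485841×0.5184 = 0.406463
  M+4: 0.43485841×0.4816 + 0.16768892×0.5184 = 0.296358
  M+6: 0.16768892×0.4816 + 0.02155458×0.5184 = 0.091933
  M+8: 0.02155458×0.4816 = 0.010381
Scale to base peak (0.406463) = 100: 47.9 : 100.0 : 72.9 : 22.6 : 2.6

47.9 : 100.0 : 72.9 : 22.6 : 2.6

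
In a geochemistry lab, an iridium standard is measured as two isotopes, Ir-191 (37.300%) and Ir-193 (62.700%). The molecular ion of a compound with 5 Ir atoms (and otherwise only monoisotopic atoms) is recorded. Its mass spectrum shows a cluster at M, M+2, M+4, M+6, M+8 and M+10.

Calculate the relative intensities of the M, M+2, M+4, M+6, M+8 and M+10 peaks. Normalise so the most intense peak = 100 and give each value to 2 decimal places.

2.11 : 17.70 : 59.49 : 100.00 : 84.05 : 28.26

Expanding (0.37300 + 0.62700)^5:
P(M) = 0.37300^5 = 0.007220
P(M+2) = 5 × 0.37300^4 × 0.62700^1 = 0.060684
P(M+4) = 10 × 0.37300^3 × 0.62700^2 = 0.204015
P(M+6) = 10 × 0.37300^2 × 0.62700^3 = 0.342942
P(M+8) = 5 × 0.37300^1 × 0.62700^4 = 0.288237
P(M+10) = 0.62700^5 = 0.096903
The M+6 peak is largest (0.342942); scaling to 100 gives 2.11 : 17.70 : 59.49 : 100.00 : 84.05 : 28.26.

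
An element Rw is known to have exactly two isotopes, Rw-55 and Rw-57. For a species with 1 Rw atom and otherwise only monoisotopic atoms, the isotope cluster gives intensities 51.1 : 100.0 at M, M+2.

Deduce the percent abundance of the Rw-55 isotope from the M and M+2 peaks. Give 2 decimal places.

Write p for the Rw-55 fraction. I(M+2)/I(M) = [C(1,1)·p^0·(1−p)] / p^1 = 1·(1−p)/p = 100.0/51.1 = 1.9569
(1−p)/p = 1.9569/1 = 1.9569  ⇒  p = 1/(1 + 1.9569) = 0.3382
Rw-55: 33.82%, Rw-57: 66.18%.

33.82%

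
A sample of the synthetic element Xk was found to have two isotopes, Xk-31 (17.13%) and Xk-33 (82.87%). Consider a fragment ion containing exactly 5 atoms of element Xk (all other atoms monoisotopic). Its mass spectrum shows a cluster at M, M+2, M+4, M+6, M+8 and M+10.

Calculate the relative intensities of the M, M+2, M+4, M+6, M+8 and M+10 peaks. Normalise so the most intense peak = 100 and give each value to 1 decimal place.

The 5 Xk atoms are independent, so intensities follow the terms of (0.1713 + 0.8287)^5.
P(M) = 0.1713^5 = 0.000147
P(M+2) = 5 × 0.1713^4 × 0.8287^1 = 0.003568
P(M+4) = 10 × 0.1713^3 × 0.8287^2 = 0.034520
P(M+6) = 10 × 0.1713^2 × 0.8287^3 = 0.166996
P(M+8) = 5 × 0.1713^1 × 0.8287^4 = 0.403940
P(M+10) = 0.8287^5 = 0.390829
The M+8 peak is largest (0.403940); scaling to 100 gives 0.0 : 0.9 : 8.5 : 41.3 : 100.0 : 96.8.

0.0 : 0.9 : 8.5 : 41.3 : 100.0 : 96.8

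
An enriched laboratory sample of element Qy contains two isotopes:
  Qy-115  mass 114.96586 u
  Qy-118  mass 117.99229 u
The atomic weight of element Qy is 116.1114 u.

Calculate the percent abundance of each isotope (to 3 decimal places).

Qy-115: 62.149%, Qy-118: 37.851%

With x = fraction of Qy-115 (so Qy-118 is 1 − x):
114.96586·x + 117.99229·(1 − x) = 116.1114
(114.96586 − 117.99229)·x = 116.1114 − 117.99229
x = -1.88089 / -3.02643 = 0.62149 → 62.149% Qy-115, 37.851% Qy-118.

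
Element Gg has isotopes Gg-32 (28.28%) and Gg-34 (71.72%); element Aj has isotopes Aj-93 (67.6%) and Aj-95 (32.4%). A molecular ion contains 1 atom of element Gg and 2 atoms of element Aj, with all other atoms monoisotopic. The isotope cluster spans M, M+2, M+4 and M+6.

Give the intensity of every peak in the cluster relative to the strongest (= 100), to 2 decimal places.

28.62 : 100.00 : 76.14 : 16.67

Element Gg pattern (n=1): 0.2828 : 0.7172
Element Aj pattern (n=2): 0.456976 : 0.438048 : 0.104976
Convolve the two distributions (both contribute in 2-u steps):
  M: 0.2828×0.456976 = 0.129233
  M+2: 0.2828×0.438048 + 0.7172×0.456976 = 0.451623
  M+4: 0.2828×0.104976 + 0.7172×0.438048 = 0.343855
  M+6: 0.7172×0.104976 = 0.075289
Scale to base peak (0.451623) = 100: 28.62 : 100.00 : 76.14 : 16.67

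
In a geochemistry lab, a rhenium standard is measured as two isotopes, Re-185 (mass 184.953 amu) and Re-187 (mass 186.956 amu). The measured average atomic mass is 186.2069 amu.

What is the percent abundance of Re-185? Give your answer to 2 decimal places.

With x = fraction of Re-185 (so Re-187 is 1 − x):
184.953·x + 186.956·(1 − x) = 186.2069
(184.953 − 186.956)·x = 186.2069 − 186.956
x = -0.7491 / -2.003 = 0.37399 → 37.40% Re-185, 62.60% Re-187.

37.40%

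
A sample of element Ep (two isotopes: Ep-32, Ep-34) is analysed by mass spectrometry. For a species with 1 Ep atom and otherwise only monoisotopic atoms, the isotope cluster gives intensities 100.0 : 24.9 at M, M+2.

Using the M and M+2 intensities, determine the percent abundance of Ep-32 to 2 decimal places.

80.06%

Write p for the Ep-32 fraction. I(M+2)/I(M) = [C(1,1)·p^0·(1−p)] / p^1 = 1·(1−p)/p = 24.9/100.0 = 0.2490
(1−p)/p = 0.2490/1 = 0.2490  ⇒  p = 1/(1 + 0.2490) = 0.8006
Ep-32: 80.06%, Ep-34: 19.94%.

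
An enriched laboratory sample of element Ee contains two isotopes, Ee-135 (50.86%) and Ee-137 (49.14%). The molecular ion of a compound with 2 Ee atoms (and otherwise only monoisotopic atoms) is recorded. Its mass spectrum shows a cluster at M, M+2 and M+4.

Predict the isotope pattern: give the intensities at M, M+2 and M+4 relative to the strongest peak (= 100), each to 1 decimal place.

51.8 : 100.0 : 48.3

Each Ee atom is independently Ee-135 (p = 0.5086) or Ee-137 (q = 0.4914); the cluster is the binomial expansion (p + q)^2.
P(M) = 0.5086^2 = 0.258674
P(M+2) = 2 × 0.5086^1 × 0.4914^1 = 0.499852
P(M+4) = 0.4914^2 = 0.241474
The M+2 peak is largest (0.499852); scaling to 100 gives 51.8 : 100.0 : 48.3.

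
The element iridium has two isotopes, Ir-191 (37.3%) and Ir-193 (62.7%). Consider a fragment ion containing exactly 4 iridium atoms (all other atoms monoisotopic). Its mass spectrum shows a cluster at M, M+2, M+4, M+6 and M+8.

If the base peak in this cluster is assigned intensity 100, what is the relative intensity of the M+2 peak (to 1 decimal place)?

Binomial terms of (0.373 + 0.627)^4: M 0.0194, M+2 0.1302, M+4 0.3282, M+6 0.3678, M+8 0.1546 → M+6 is the base peak.
P(M+6) = C(4,3) × 0.373^1 × 0.627^3 = 4 × 0.3730 × 0.24649188 = 0.367766 (base)
P(M+2) = C(4,1) × 0.373^3 × 0.627^1 = 4 × 0.05189512 × 0.6270 = 0.130153
Relative intensity = 0.130153 / 0.367766 × 100 = 35.4

35.4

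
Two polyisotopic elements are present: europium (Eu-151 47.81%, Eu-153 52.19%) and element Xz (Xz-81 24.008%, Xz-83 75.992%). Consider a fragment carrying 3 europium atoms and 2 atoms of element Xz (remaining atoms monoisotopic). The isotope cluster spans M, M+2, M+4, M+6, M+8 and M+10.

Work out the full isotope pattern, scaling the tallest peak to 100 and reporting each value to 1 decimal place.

1.8 : 16.9 : 60.5 : 100.0 : 77.6 : 23.0

Europium pattern (n=3): 0.10928391 : 0.3578871 : 0.39067407 : 0.14215492
Element Xz pattern (n=2): 0.05763841 : 0.36488319 : 0.57747841
Convolve the two distributions (both contribute in 2-u steps):
  M: 0.10928391×0.05763841 = 0.006299
  M+2: 0.10928391×0.36488319 + 0.3578871×0.05763841 = 0.060504
  M+4: 0.10928391×0.57747841 + 0.3578871×0.36488319 + 0.39067407×0.05763841 = 0.216214
  M+6: 0.3578871×0.57747841 + 0.39067407×0.36488319 + 0.14215492×0.05763841 = 0.357416
  M+8: 0.39067407×0.57747841 + 0.14215492×0.36488319 = 0.277476
  M+10: 0.14215492×0.57747841 = 0.082091
Scale to base peak (0.357416) = 100: 1.8 : 16.9 : 60.5 : 100.0 : 77.6 : 23.0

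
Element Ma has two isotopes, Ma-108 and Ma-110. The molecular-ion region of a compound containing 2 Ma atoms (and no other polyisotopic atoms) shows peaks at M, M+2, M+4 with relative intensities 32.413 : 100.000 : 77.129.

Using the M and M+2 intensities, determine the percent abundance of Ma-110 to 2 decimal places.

Write p for the Ma-108 fraction. I(M+2)/I(M) = [C(2,1)·p^1·(1−p)] / p^2 = 2·(1−p)/p = 100.000/32.413 = 3.0852
(1−p)/p = 3.0852/2 = 1.5426  ⇒  p = 1/(1 + 1.5426) = 0.3933
Ma-108: 39.33%, Ma-110: 60.67%.

60.67%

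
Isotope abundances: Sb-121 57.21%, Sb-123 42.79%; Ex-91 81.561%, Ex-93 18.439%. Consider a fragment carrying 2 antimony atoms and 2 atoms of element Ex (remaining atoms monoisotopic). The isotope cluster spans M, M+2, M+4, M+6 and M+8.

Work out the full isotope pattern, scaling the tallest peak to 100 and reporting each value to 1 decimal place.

51.3 : 100.0 : 66.1 : 16.9 : 1.5

Antimony pattern (n=2): 0.32729841 : 0.48960318 : 0.18309841
Element Ex pattern (n=2): 0.66521967 : 0.30078066 : 0.03399967
Convolve the two distributions (both contribute in 2-u steps):
  M: 0.32729841×0.66521967 = 0.217725
  M+2: 0.32729841×0.30078066 + 0.48960318×0.66521967 = 0.424139
  M+4: 0.32729841×0.03399967 + 0.48960318×0.30078066 + 0.18309841×0.66521967 = 0.280192
  M+6: 0.48960318×0.03399967 + 0.18309841×0.30078066 = 0.071719
  M+8: 0.18309841×0.03399967 = 0.006225
Scale to base peak (0.424139) = 100: 51.3 : 100.0 : 66.1 : 16.9 : 1.5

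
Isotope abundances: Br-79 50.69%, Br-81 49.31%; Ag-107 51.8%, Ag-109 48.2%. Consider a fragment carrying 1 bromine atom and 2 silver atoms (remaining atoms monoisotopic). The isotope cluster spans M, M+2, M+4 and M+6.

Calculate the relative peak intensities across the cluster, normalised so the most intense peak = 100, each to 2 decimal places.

Bromine pattern (n=1): 0.5069 : 0.4931
Silver pattern (n=2): 0.268324 : 0.499352 : 0.232324
Convolve the two distributions (both contribute in 2-u steps):
  M: 0.5069×0.268324 = 0.136013
  M+2: 0.5069×0.499352 + 0.4931×0.268324 = 0.385432
  M+4: 0.5069×0.232324 + 0.4931×0.499352 = 0.363996
  M+6: 0.4931×0.232324 = 0.114559
Scale to base peak (0.385432) = 100: 35.29 : 100.00 : 94.44 : 29.72

35.29 : 100.00 : 94.44 : 29.72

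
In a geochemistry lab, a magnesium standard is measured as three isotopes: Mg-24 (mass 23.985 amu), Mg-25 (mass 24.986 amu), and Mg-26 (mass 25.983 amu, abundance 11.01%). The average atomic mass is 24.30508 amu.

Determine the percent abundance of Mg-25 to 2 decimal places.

Let x and y be the fractions of Mg-24 and Mg-25. Then x + y = 1 − 0.1101 = 0.8899 and 23.985x + 24.986y = 24.30508 − 0.1101×25.983 = 21.4443517.
Substituting: 23.985x + 24.986(0.8899 − x) = 21.4443517
(23.985 − 24.986)x = -0.7906897  ⇒  x = 0.78990, y = 0.10000
Mg-24: 78.99%, Mg-25: 10.00%.

10.00%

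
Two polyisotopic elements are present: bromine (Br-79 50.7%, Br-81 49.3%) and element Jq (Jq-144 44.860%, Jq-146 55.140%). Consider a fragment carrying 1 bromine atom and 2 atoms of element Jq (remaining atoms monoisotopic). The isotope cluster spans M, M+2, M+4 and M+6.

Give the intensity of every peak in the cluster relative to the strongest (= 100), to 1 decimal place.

25.6 : 87.9 : 100.0 : 37.7

Bromine pattern (n=1): 0.5070 : 0.4930
Element Jq pattern (n=2): 0.20124196 : 0.49471608 : 0.30404196
Convolve the two distributions (both contribute in 2-u steps):
  M: 0.5070×0.20124196 = 0.102030
  M+2: 0.5070×0.49471608 + 0.4930×0.20124196 = 0.350033
  M+4: 0.5070×0.30404196 + 0.4930×0.49471608 = 0.398044
  M+6: 0.4930×0.30404196 = 0.149893
Scale to base peak (0.398044) = 100: 25.6 : 87.9 : 100.0 : 37.7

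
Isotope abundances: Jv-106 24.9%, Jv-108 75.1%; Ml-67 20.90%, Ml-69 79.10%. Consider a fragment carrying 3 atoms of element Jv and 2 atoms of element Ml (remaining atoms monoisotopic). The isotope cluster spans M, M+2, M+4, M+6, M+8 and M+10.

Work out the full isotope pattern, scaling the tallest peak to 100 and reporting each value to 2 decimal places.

Element Jv pattern (n=3): 0.01543825 : 0.13968825 : 0.42130875 : 0.42356475
Element Ml pattern (n=2): 0.043681 : 0.330638 : 0.625681
Convolve the two distributions (both contribute in 2-u steps):
  M: 0.01543825×0.043681 = 0.000674
  M+2: 0.01543825×0.330638 + 0.13968825×0.043681 = 0.011206
  M+4: 0.01543825×0.625681 + 0.13968825×0.330638 + 0.42130875×0.043681 = 0.074249
  M+6: 0.13968825×0.625681 + 0.42130875×0.330638 + 0.42356475×0.043681 = 0.245203
  M+8: 0.42130875×0.625681 + 0.42356475×0.330638 = 0.403651
  M+10: 0.42356475×0.625681 = 0.265016
Scale to base peak (0.403651) = 100: 0.17 : 2.78 : 18.39 : 60.75 : 100.00 : 65.65

0.17 : 2.78 : 18.39 : 60.75 : 100.00 : 65.65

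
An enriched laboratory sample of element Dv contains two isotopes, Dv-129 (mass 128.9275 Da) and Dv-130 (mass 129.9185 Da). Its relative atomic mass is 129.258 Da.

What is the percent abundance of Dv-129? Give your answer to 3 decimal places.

With x = fraction of Dv-129 (so Dv-130 is 1 − x):
128.9275·x + 129.9185·(1 − x) = 129.258
(128.9275 − 129.9185)·x = 129.258 − 129.9185
x = -0.6605 / -0.9910 = 0.66650 → 66.650% Dv-129, 33.350% Dv-130.

66.650%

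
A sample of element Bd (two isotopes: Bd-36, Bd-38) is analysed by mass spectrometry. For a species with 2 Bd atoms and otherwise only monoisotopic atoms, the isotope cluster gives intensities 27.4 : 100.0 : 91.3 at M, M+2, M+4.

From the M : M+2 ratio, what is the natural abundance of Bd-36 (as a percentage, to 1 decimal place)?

35.4%

Write p for the Bd-36 fraction. I(M+2)/I(M) = [C(2,1)·p^1·(1−p)] / p^2 = 2·(1−p)/p = 100.0/27.4 = 3.6496
(1−p)/p = 3.6496/2 = 1.8248  ⇒  p = 1/(1 + 1.8248) = 0.3540
Bd-36: 35.4%, Bd-38: 64.6%.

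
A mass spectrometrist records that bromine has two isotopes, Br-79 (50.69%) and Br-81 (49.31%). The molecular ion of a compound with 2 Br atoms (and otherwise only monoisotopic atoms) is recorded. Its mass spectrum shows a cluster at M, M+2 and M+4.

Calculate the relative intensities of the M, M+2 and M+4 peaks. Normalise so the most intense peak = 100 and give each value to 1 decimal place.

51.4 : 100.0 : 48.6

Each Br atom is independently Br-79 (p = 0.5069) or Br-81 (q = 0.4931); the cluster is the binomial expansion (p + q)^2.
P(M) = 0.5069^2 = 0.256948
P(M+2) = 2 × 0.5069^1 × 0.4931^1 = 0.499905
P(M+4) = 0.4931^2 = 0.243148
The M+2 peak is largest (0.499905); scaling to 100 gives 51.4 : 100.0 : 48.6.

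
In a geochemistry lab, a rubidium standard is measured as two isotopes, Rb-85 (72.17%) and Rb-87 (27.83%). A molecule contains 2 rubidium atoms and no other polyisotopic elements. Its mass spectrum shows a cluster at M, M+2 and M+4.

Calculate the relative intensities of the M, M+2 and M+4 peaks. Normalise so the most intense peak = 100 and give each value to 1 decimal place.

Expanding (0.7217 + 0.2783)^2:
P(M) = 0.7217^2 = 0.520851
P(M+2) = 2 × 0.7217^1 × 0.2783^1 = 0.401698
P(M+4) = 0.2783^2 = 0.077451
The M peak is largest (0.520851); scaling to 100 gives 100.0 : 77.1 : 14.9.

100.0 : 77.1 : 14.9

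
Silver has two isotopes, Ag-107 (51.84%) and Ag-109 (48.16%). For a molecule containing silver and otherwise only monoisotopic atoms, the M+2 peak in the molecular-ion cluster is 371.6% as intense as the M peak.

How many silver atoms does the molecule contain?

4

With n Ag atoms, P(M+2)/P(M) = C(n,1)·p^(n−1)q / p^n = n·q/p = n · 0.4816/0.5184.
n = 3.716 × 0.5184/0.4816 = 4.00 ≈ 4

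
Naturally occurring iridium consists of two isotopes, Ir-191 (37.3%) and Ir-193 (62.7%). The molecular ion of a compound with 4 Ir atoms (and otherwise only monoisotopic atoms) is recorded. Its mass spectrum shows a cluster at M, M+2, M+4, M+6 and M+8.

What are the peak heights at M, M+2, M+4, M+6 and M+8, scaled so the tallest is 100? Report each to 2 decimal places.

5.26 : 35.39 : 89.23 : 100.00 : 42.02

Expanding (0.373 + 0.627)^4:
P(M) = 0.373^4 = 0.019357
P(M+2) = 4 × 0.373^3 × 0.627^1 = 0.130153
P(M+4) = 6 × 0.373^2 × 0.627^2 = 0.328174
P(M+6) = 4 × 0.373^1 × 0.627^3 = 0.367766
P(M+8) = 0.627^4 = 0.154550
The M+6 peak is largest (0.367766); scaling to 100 gives 5.26 : 35.39 : 89.23 : 100.00 : 42.02.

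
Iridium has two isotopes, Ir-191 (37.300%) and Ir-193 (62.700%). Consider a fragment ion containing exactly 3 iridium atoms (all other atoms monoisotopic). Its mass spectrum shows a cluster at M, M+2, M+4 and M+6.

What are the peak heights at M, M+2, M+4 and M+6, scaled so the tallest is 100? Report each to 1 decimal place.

Expanding (0.37300 + 0.62700)^3:
P(M) = 0.37300^3 = 0.051895
P(M+2) = 3 × 0.37300^2 × 0.62700^1 = 0.261702
P(M+4) = 3 × 0.37300^1 × 0.62700^2 = 0.439911
P(M+6) = 0.62700^3 = 0.246492
The M+4 peak is largest (0.439911); scaling to 100 gives 11.8 : 59.5 : 100.0 : 56.0.

11.8 : 59.5 : 100.0 : 56.0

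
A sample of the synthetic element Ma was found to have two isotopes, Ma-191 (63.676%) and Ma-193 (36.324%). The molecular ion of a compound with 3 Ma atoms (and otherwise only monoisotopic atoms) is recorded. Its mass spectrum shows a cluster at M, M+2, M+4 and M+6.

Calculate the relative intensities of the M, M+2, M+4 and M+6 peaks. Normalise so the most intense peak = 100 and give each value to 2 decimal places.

Each Ma atom is independently Ma-191 (p = 0.63676) or Ma-193 (q = 0.36324); the cluster is the binomial expansion (p + q)^3.
P(M) = 0.63676^3 = 0.258183
P(M+2) = 3 × 0.63676^2 × 0.36324^1 = 0.441841
P(M+4) = 3 × 0.63676^1 × 0.36324^2 = 0.252049
P(M+6) = 0.36324^3 = 0.047927
The M+2 peak is largest (0.441841); scaling to 100 gives 58.43 : 100.00 : 57.05 : 10.85.

58.43 : 100.00 : 57.05 : 10.85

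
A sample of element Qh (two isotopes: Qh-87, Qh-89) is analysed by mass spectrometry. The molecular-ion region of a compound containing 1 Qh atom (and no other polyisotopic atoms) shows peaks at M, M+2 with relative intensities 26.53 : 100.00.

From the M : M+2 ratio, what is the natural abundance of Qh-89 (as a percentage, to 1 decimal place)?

79.0%

Let p = fractional abundance of Qh-87. I(M+2)/I(M) = [C(1,1)·p^0·(1−p)] / p^1 = 1·(1−p)/p = 100.00/26.53 = 3.7693
(1−p)/p = 3.7693/1 = 3.7693  ⇒  p = 1/(1 + 3.7693) = 0.2097
Qh-87: 21.0%, Qh-89: 79.0%.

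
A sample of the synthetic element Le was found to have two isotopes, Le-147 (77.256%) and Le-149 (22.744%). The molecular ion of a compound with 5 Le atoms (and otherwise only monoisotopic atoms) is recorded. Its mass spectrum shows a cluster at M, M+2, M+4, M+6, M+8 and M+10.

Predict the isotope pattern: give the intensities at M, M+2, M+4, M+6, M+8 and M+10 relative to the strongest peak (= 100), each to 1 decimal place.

Expanding (0.77256 + 0.22744)^5:
P(M) = 0.77256^5 = 0.275208
P(M+2) = 5 × 0.77256^4 × 0.22744^1 = 0.405103
P(M+4) = 10 × 0.77256^3 × 0.22744^2 = 0.238523
P(M+6) = 10 × 0.77256^2 × 0.22744^3 = 0.070221
P(M+8) = 5 × 0.77256^1 × 0.22744^4 = 0.010336
P(M+10) = 0.22744^5 = 0.000609
The M+2 peak is largest (0.405103); scaling to 100 gives 67.9 : 100.0 : 58.9 : 17.3 : 2.6 : 0.2.

67.9 : 100.0 : 58.9 : 17.3 : 2.6 : 0.2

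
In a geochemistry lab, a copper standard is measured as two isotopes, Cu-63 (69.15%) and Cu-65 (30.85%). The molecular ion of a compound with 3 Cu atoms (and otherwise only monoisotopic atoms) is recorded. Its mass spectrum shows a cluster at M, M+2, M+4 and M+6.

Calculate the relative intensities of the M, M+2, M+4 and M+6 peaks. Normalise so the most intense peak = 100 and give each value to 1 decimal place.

Expanding (0.6915 + 0.3085)^3:
P(M) = 0.6915^3 = 0.330656
P(M+2) = 3 × 0.6915^2 × 0.3085^1 = 0.442548
P(M+4) = 3 × 0.6915^1 × 0.3085^2 = 0.197435
P(M+6) = 0.3085^3 = 0.029361
The M+2 peak is largest (0.442548); scaling to 100 gives 74.7 : 100.0 : 44.6 : 6.6.

74.7 : 100.0 : 44.6 : 6.6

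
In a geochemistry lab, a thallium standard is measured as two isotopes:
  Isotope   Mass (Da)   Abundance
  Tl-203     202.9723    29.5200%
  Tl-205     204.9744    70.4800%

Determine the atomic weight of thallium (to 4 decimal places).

204.3834 Da

Weight each isotope mass by its fractional abundance: 0.295200 × 202.9723 + 0.704800 × 204.9744
= 59.91742 + 144.46596 = 204.38338 Da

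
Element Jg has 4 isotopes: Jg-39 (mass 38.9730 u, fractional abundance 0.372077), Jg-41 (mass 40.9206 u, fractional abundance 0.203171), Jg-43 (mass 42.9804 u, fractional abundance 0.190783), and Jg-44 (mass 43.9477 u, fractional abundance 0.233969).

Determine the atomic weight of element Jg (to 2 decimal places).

41.30 u

The abundance-weighted mean is 0.372077 × 38.9730 + 0.203171 × 40.9206 + 0.190783 × 42.9804 + 0.233969 × 43.9477
= 14.50096 + 8.31388 + 8.19993 + 10.28240 = 41.29717 u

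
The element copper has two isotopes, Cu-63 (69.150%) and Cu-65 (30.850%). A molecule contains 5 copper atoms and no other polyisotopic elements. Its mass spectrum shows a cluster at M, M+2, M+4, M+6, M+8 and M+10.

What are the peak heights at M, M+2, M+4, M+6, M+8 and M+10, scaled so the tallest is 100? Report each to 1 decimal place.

The 5 Cu atoms are independent, so intensities follow the terms of (0.69150 + 0.30850)^5.
P(M) = 0.69150^5 = 0.158111
P(M+2) = 5 × 0.69150^4 × 0.30850^1 = 0.352691
P(M+4) = 10 × 0.69150^3 × 0.30850^2 = 0.314693
P(M+6) = 10 × 0.69150^2 × 0.30850^3 = 0.140394
P(M+8) = 5 × 0.69150^1 × 0.30850^4 = 0.031317
P(M+10) = 0.30850^5 = 0.002794
The M+2 peak is largest (0.352691); scaling to 100 gives 44.8 : 100.0 : 89.2 : 39.8 : 8.9 : 0.8.

44.8 : 100.0 : 89.2 : 39.8 : 8.9 : 0.8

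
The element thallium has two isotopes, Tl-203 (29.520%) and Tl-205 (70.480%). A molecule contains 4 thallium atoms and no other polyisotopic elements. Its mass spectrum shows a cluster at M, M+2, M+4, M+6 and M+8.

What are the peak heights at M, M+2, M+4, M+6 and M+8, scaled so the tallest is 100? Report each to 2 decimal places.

1.84 : 17.54 : 62.83 : 100.00 : 59.69

The 4 Tl atoms are independent, so intensities follow the terms of (0.29520 + 0.70480)^4.
P(M) = 0.29520^4 = 0.007594
P(M+2) = 4 × 0.29520^3 × 0.70480^1 = 0.072523
P(M+4) = 6 × 0.29520^2 × 0.70480^2 = 0.259726
P(M+6) = 4 × 0.29520^1 × 0.70480^3 = 0.413403
P(M+8) = 0.70480^4 = 0.246754
The M+6 peak is largest (0.413403); scaling to 100 gives 1.84 : 17.54 : 62.83 : 100.00 : 59.69.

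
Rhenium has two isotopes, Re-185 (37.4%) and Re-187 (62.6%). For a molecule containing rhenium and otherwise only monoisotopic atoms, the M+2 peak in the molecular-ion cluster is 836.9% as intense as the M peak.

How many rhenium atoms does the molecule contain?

5

For n independent Re atoms, I(M+2)/I(M) = n · (abundance Re-187) / (abundance Re-185) = n · 0.626/0.374.
n = 8.369 × 0.374/0.626 = 5.00 ≈ 5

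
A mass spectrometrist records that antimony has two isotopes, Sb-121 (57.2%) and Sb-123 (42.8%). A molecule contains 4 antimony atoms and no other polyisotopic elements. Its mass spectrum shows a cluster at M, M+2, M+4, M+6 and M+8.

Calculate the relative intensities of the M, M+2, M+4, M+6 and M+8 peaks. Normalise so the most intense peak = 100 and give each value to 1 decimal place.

Each Sb atom is independently Sb-121 (p = 0.572) or Sb-123 (q = 0.428); the cluster is the binomial expansion (p + q)^4.
P(M) = 0.572^4 = 0.107049
P(M+2) = 4 × 0.572^3 × 0.428^1 = 0.320400
P(M+4) = 6 × 0.572^2 × 0.428^2 = 0.359609
P(M+6) = 4 × 0.572^1 × 0.428^3 = 0.179385
P(M+8) = 0.428^4 = 0.033556
The M+4 peak is largest (0.359609); scaling to 100 gives 29.8 : 89.1 : 100.0 : 49.9 : 9.3.

29.8 : 89.1 : 100.0 : 49.9 : 9.3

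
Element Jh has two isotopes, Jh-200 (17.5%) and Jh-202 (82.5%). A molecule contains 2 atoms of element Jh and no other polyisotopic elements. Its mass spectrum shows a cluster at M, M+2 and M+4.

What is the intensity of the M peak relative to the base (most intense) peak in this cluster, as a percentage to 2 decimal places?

(0.175 + 0.825)^2 gives M 0.0306, M+2 0.2887, M+4 0.6806; the largest is M+4.
P(M+4) = C(2,2) × 0.175^0 × 0.825^2 = 1 × 1.0000 × 0.680625 = 0.680625 (base)
P(M) = C(2,0) × 0.175^2 × 0.825^0 = 1 × 0.030625 × 1.0000 = 0.030625
Relative intensity = 0.030625 / 0.680625 × 100 = 4.50

4.50%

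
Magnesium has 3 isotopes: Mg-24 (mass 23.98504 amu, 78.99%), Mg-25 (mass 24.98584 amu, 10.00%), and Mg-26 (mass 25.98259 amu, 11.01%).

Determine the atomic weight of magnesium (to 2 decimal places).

Ar = Σ fᵢ·mᵢ = 0.7899 × 23.98504 + 0.1000 × 24.98584 + 0.1101 × 25.98259
= 18.945783 + 2.498584 + 2.860683 = 24.305050 amu

24.31 amu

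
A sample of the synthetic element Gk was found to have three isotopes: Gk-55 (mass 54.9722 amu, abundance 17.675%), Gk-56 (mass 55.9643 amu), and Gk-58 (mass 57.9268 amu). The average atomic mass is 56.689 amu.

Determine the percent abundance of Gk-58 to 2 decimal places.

45.86%

Let x and y be the fractions of Gk-56 and Gk-58. Then x + y = 1 − 0.17675 = 0.82325 and 55.9643x + 57.9268y = 56.689 − 0.17675×54.9722 = 46.97266365.
Substituting: 55.9643x + 57.9268(0.82325 − x) = 46.97266365
(55.9643 − 57.9268)x = -0.71557445  ⇒  x = 0.36462, y = 0.45863
Gk-56: 36.46%, Gk-58: 45.86%.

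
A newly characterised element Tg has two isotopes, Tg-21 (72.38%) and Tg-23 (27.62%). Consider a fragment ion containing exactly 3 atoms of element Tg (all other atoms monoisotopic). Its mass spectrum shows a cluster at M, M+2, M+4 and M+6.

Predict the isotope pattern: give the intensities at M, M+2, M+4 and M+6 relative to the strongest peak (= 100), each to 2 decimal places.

Expanding (0.7238 + 0.2762)^3:
P(M) = 0.7238^3 = 0.379189
P(M+2) = 3 × 0.7238^2 × 0.2762^1 = 0.434092
P(M+4) = 3 × 0.7238^1 × 0.2762^2 = 0.165648
P(M+6) = 0.2762^3 = 0.021070
The M+2 peak is largest (0.434092); scaling to 100 gives 87.35 : 100.00 : 38.16 : 4.85.

87.35 : 100.00 : 38.16 : 4.85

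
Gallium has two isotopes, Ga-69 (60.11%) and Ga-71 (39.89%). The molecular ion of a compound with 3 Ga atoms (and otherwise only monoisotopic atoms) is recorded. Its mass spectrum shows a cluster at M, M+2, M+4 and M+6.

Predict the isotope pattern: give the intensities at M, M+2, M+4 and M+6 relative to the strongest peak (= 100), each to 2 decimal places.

50.23 : 100.00 : 66.36 : 14.68

The 3 Ga atoms are independent, so intensities follow the terms of (0.6011 + 0.3989)^3.
P(M) = 0.6011^3 = 0.217190
P(M+2) = 3 × 0.6011^2 × 0.3989^1 = 0.432393
P(M+4) = 3 × 0.6011^1 × 0.3989^2 = 0.286943
P(M+6) = 0.3989^3 = 0.063473
The M+2 peak is largest (0.432393); scaling to 100 gives 50.23 : 100.00 : 66.36 : 14.68.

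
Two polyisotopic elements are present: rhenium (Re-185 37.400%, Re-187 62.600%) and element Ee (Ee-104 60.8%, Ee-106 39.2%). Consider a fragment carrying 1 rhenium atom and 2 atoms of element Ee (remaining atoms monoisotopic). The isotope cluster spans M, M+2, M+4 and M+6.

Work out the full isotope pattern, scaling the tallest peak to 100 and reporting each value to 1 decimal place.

33.7 : 100.0 : 86.9 : 23.5

Rhenium pattern (n=1): 0.3740 : 0.6260
Element Ee pattern (n=2): 0.369664 : 0.476672 : 0.153664
Convolve the two distributions (both contribute in 2-u steps):
  M: 0.3740×0.369664 = 0.138254
  M+2: 0.3740×0.476672 + 0.6260×0.369664 = 0.409685
  M+4: 0.3740×0.153664 + 0.6260×0.476672 = 0.355867
  M+6: 0.6260×0.153664 = 0.096194
Scale to base peak (0.409685) = 100: 33.7 : 100.0 : 86.9 : 23.5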